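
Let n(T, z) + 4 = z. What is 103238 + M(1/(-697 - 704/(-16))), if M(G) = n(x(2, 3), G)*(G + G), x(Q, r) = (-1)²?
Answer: 44021617568/426409 ≈ 1.0324e+5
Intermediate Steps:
x(Q, r) = 1
n(T, z) = -4 + z
M(G) = 2*G*(-4 + G) (M(G) = (-4 + G)*(G + G) = (-4 + G)*(2*G) = 2*G*(-4 + G))
103238 + M(1/(-697 - 704/(-16))) = 103238 + 2*(-4 + 1/(-697 - 704/(-16)))/(-697 - 704/(-16)) = 103238 + 2*(-4 + 1/(-697 - 704*(-1/16)))/(-697 - 704*(-1/16)) = 103238 + 2*(-4 + 1/(-697 + 44))/(-697 + 44) = 103238 + 2*(-4 + 1/(-653))/(-653) = 103238 + 2*(-1/653)*(-4 - 1/653) = 103238 + 2*(-1/653)*(-2613/653) = 103238 + 5226/426409 = 44021617568/426409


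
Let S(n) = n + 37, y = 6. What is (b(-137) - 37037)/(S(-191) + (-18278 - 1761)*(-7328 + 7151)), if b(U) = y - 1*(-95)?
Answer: -1944/186671 ≈ -0.010414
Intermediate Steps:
S(n) = 37 + n
b(U) = 101 (b(U) = 6 - 1*(-95) = 6 + 95 = 101)
(b(-137) - 37037)/(S(-191) + (-18278 - 1761)*(-7328 + 7151)) = (101 - 37037)/((37 - 191) + (-18278 - 1761)*(-7328 + 7151)) = -36936/(-154 - 20039*(-177)) = -36936/(-154 + 3546903) = -36936/3546749 = -36936*1/3546749 = -1944/186671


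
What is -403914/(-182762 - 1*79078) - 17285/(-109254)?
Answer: 4054593713/2383922280 ≈ 1.7008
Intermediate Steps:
-403914/(-182762 - 1*79078) - 17285/(-109254) = -403914/(-182762 - 79078) - 17285*(-1/109254) = -403914/(-261840) + 17285/109254 = -403914*(-1/261840) + 17285/109254 = 67319/43640 + 17285/109254 = 4054593713/2383922280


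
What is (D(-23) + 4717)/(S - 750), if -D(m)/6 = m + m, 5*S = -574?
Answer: -24965/4324 ≈ -5.7736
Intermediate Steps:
S = -574/5 (S = (⅕)*(-574) = -574/5 ≈ -114.80)
D(m) = -12*m (D(m) = -6*(m + m) = -12*m)
(D(-23) + 4717)/(S - 750) = (-12*(-23) + 4717)/(-574/5 - 750) = (276 + 4717)/(-4324/5) = 4993*(-5/4324) = -24965/4324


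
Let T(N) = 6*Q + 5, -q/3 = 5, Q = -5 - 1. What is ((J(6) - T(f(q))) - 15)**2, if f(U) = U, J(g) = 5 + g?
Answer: 729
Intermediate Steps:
Q = -6
q = -15 (q = -3*5 = -15)
T(N) = -31 (T(N) = 6*(-6) + 5 = -36 + 5 = -31)
((J(6) - T(f(q))) - 15)**2 = (((5 + 6) - 1*(-31)) - 15)**2 = ((11 + 31) - 15)**2 = (42 - 15)**2 = 27**2 = 729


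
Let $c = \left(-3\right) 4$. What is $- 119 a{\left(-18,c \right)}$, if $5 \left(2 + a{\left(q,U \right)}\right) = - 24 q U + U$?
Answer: $\frac{619514}{5} \approx 1.239 \cdot 10^{5}$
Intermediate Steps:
$c = -12$
$a{\left(q,U \right)} = -2 + \frac{U}{5} - \frac{24 U q}{5}$ ($a{\left(q,U \right)} = -2 + \frac{- 24 q U + U}{5} = -2 + \frac{- 24 U q + U}{5} = -2 + \frac{U - 24 U q}{5} = -2 - \left(- \frac{U}{5} + \frac{24 U q}{5}\right) = -2 + \frac{U}{5} - \frac{24 U q}{5}$)
$- 119 a{\left(-18,c \right)} = - 119 \left(-2 + \frac{1}{5} \left(-12\right) - \left(- \frac{288}{5}\right) \left(-18\right)\right) = - 119 \left(-2 - \frac{12}{5} - \frac{5184}{5}\right) = \left(-119\right) \left(- \frac{5206}{5}\right) = \frac{619514}{5}$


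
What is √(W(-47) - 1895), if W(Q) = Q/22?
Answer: I*√918214/22 ≈ 43.556*I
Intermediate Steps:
W(Q) = Q/22 (W(Q) = Q*(1/22) = Q/22)
√(W(-47) - 1895) = √((1/22)*(-47) - 1895) = √(-47/22 - 1895) = √(-41737/22) = I*√918214/22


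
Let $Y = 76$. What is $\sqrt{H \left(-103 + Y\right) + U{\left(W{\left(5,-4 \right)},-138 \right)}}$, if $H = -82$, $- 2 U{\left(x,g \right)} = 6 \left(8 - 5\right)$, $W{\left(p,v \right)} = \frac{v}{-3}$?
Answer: $21 \sqrt{5} \approx 46.957$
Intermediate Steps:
$W{\left(p,v \right)} = - \frac{v}{3}$ ($W{\left(p,v \right)} = v \left(- \frac{1}{3}\right) = - \frac{v}{3}$)
$U{\left(x,g \right)} = -9$ ($U{\left(x,g \right)} = - \frac{6 \left(8 - 5\right)}{2} = - \frac{6 \cdot 3}{2} = \left(- \frac{1}{2}\right) 18 = -9$)
$\sqrt{H \left(-103 + Y\right) + U{\left(W{\left(5,-4 \right)},-138 \right)}} = \sqrt{- 82 \left(-103 + 76\right) - 9} = \sqrt{\left(-82\right) \left(-27\right) - 9} = \sqrt{2214 - 9} = \sqrt{2205} = 21 \sqrt{5}$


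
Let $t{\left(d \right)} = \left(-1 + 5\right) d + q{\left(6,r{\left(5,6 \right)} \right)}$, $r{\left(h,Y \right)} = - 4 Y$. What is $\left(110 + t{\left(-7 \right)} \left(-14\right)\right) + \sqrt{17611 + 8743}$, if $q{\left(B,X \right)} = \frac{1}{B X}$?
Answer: $\frac{36151}{72} + \sqrt{26354} \approx 664.44$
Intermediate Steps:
$q{\left(B,X \right)} = \frac{1}{B X}$
$t{\left(d \right)} = - \frac{1}{144} + 4 d$ ($t{\left(d \right)} = \left(-1 + 5\right) d + \frac{1}{6 \left(\left(-4\right) 6\right)} = 4 d + \frac{1}{6 \left(-24\right)} = 4 d + \frac{1}{6} \left(- \frac{1}{24}\right) = 4 d - \frac{1}{144} = - \frac{1}{144} + 4 d$)
$\left(110 + t{\left(-7 \right)} \left(-14\right)\right) + \sqrt{17611 + 8743} = \left(110 + \left(- \frac{1}{144} + 4 \left(-7\right)\right) \left(-14\right)\right) + \sqrt{17611 + 8743} = \left(110 + \left(- \frac{1}{144} - 28\right) \left(-14\right)\right) + \sqrt{26354} = \left(110 - - \frac{28231}{72}\right) + \sqrt{26354} = \left(110 + \frac{28231}{72}\right) + \sqrt{26354} = \frac{36151}{72} + \sqrt{26354}$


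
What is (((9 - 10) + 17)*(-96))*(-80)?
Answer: 122880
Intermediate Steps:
(((9 - 10) + 17)*(-96))*(-80) = ((-1 + 17)*(-96))*(-80) = (16*(-96))*(-80) = -1536*(-80) = 122880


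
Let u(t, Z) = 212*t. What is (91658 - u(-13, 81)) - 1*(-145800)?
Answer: 240214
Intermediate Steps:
(91658 - u(-13, 81)) - 1*(-145800) = (91658 - 212*(-13)) - 1*(-145800) = (91658 - 1*(-2756)) + 145800 = (91658 + 2756) + 145800 = 94414 + 145800 = 240214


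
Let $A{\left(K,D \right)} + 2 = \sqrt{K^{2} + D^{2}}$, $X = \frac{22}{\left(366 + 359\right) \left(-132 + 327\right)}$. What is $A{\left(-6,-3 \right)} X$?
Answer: $- \frac{44}{141375} + \frac{22 \sqrt{5}}{47125} \approx 0.00073266$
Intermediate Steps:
$X = \frac{22}{141375}$ ($X = \frac{22}{725 \cdot 195} = \frac{22}{141375} \approx 0.00015561$)
$A{\left(K,D \right)} = -2 + \sqrt{D^{2} + K^{2}}$ ($A{\left(K,D \right)} = -2 + \sqrt{K^{2} + D^{2}} = -2 + \sqrt{D^{2} + K^{2}}$)
$A{\left(-6,-3 \right)} X = \left(-2 + \sqrt{\left(-3\right)^{2} + \left(-6\right)^{2}}\right) \frac{22}{141375} = \left(-2 + \sqrt{9 + 36}\right) \frac{22}{141375} = \left(-2 + \sqrt{45}\right) \frac{22}{141375} = \left(-2 + 3 \sqrt{5}\right) \frac{22}{141375} = - \frac{44}{141375} + \frac{22 \sqrt{5}}{47125}$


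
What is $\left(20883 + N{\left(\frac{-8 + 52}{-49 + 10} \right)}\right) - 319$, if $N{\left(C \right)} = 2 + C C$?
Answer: $\frac{31282822}{1521} \approx 20567.0$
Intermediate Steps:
$N{\left(C \right)} = 2 + C^{2}$
$\left(20883 + N{\left(\frac{-8 + 52}{-49 + 10} \right)}\right) - 319 = \left(20883 + \left(2 + \left(\frac{-8 + 52}{-49 + 10}\right)^{2}\right)\right) - 319 = \left(20883 + \left(2 + \left(\frac{44}{-39}\right)^{2}\right)\right) - 319 = \left(20883 + \left(2 + \left(44 \left(- \frac{1}{39}\right)\right)^{2}\right)\right) - 319 = \left(20883 + \left(2 + \left(- \frac{44}{39}\right)^{2}\right)\right) - 319 = \left(20883 + \left(2 + \frac{1936}{1521}\right)\right) - 319 = \left(20883 + \frac{4978}{1521}\right) - 319 = \frac{31768021}{1521} - 319 = \frac{31282822}{1521}$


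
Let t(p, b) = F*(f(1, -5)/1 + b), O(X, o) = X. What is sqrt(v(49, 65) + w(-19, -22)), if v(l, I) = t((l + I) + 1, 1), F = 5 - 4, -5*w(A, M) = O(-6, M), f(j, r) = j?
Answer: 4*sqrt(5)/5 ≈ 1.7889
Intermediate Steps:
w(A, M) = 6/5 (w(A, M) = -1/5*(-6) = 6/5)
F = 1
t(p, b) = 1 + b (t(p, b) = 1*(1/1 + b) = 1*(1*1 + b) = 1*(1 + b) = 1 + b)
v(l, I) = 2 (v(l, I) = 1 + 1 = 2)
sqrt(v(49, 65) + w(-19, -22)) = sqrt(2 + 6/5) = sqrt(16/5) = 4*sqrt(5)/5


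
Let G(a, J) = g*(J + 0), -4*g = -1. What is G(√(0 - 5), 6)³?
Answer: 27/8 ≈ 3.3750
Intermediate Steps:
g = ¼ (g = -¼*(-1) = ¼ ≈ 0.25000)
G(a, J) = J/4 (G(a, J) = (J + 0)/4 = J/4)
G(√(0 - 5), 6)³ = ((¼)*6)³ = (3/2)³ = 27/8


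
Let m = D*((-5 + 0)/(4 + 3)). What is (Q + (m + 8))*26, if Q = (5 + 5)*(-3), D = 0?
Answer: -572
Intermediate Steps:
Q = -30 (Q = 10*(-3) = -30)
m = 0 (m = 0*((-5 + 0)/(4 + 3)) = 0*(-5/7) = 0)
(Q + (m + 8))*26 = (-30 + (0 + 8))*26 = (-30 + 8)*26 = -22*26 = -572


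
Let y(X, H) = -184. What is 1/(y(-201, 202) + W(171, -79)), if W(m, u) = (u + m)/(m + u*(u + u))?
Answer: -12653/2328060 ≈ -0.0054350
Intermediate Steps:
W(m, u) = (m + u)/(m + 2*u²) (W(m, u) = (m + u)/(m + u*(2*u)) = (m + u)/(m + 2*u²))
1/(y(-201, 202) + W(171, -79)) = 1/(-184 + (171 - 79)/(171 + 2*(-79)²)) = 1/(-184 + 92/(171 + 2*6241)) = 1/(-184 + 92/(171 + 12482)) = 1/(-184 + 92/12653) = 1/(-2328060/12653) = -12653/2328060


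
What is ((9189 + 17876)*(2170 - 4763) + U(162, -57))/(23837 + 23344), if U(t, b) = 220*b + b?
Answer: -70192142/47181 ≈ -1487.7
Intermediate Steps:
U(t, b) = 221*b
((9189 + 17876)*(2170 - 4763) + U(162, -57))/(23837 + 23344) = ((9189 + 17876)*(2170 - 4763) + 221*(-57))/(23837 + 23344) = (27065*(-2593) - 12597)/47181 = (-70179545 - 12597)*(1/47181) = -70192142*1/47181 = -70192142/47181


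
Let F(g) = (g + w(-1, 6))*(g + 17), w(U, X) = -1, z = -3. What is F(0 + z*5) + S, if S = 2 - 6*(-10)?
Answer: 30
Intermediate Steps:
S = 62 (S = 2 + 60 = 62)
F(g) = (-1 + g)*(17 + g) (F(g) = (g - 1)*(g + 17) = (-1 + g)*(17 + g))
F(0 + z*5) + S = (-17 + (0 - 3*5)² + 16*(0 - 3*5)) + 62 = (-17 + (0 - 15)² + 16*(0 - 15)) + 62 = (-17 + (-15)² + 16*(-15)) + 62 = (-17 + 225 - 240) + 62 = -32 + 62 = 30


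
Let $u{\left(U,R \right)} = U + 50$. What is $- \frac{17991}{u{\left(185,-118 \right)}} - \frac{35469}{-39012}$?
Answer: $- \frac{231176559}{3055940} \approx -75.648$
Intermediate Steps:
$u{\left(U,R \right)} = 50 + U$
$- \frac{17991}{u{\left(185,-118 \right)}} - \frac{35469}{-39012} = - \frac{17991}{50 + 185} - \frac{35469}{-39012} = - \frac{17991}{235} - - \frac{11823}{13004} = \left(-17991\right) \frac{1}{235} + \frac{11823}{13004} = - \frac{17991}{235} + \frac{11823}{13004} = - \frac{231176559}{3055940}$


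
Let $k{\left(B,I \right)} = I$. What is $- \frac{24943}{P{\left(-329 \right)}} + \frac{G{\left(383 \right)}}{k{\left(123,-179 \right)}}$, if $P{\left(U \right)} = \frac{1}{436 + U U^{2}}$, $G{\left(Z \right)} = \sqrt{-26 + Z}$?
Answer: $888241506379 - \frac{\sqrt{357}}{179} \approx 8.8824 \cdot 10^{11}$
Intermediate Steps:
$P{\left(U \right)} = \frac{1}{436 + U^{3}}$
$- \frac{24943}{P{\left(-329 \right)}} + \frac{G{\left(383 \right)}}{k{\left(123,-179 \right)}} = - \frac{24943}{\frac{1}{436 + \left(-329\right)^{3}}} + \frac{\sqrt{-26 + 383}}{-179} = - \frac{24943}{\frac{1}{436 - 35611289}} + \sqrt{357} \left(- \frac{1}{179}\right) = - \frac{24943}{\frac{1}{-35610853}} - \frac{\sqrt{357}}{179} = - \frac{24943}{- \frac{1}{35610853}} - \frac{\sqrt{357}}{179} = \left(-24943\right) \left(-35610853\right) - \frac{\sqrt{357}}{179} = 888241506379 - \frac{\sqrt{357}}{179}$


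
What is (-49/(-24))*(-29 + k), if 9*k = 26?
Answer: -11515/216 ≈ -53.310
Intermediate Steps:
k = 26/9 (k = (⅑)*26 = 26/9 ≈ 2.8889)
(-49/(-24))*(-29 + k) = (-49/(-24))*(-29 + 26/9) = -49*(-1/24)*(-235/9) = (49/24)*(-235/9) = -11515/216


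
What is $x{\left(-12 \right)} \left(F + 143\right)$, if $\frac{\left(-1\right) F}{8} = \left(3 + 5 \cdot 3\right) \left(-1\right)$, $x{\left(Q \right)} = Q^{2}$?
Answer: $41328$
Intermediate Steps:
$F = 144$ ($F = - 8 \left(3 + 5 \cdot 3\right) \left(-1\right) = - 8 \left(3 + 15\right) \left(-1\right) = - 8 \cdot 18 \left(-1\right) = \left(-8\right) \left(-18\right) = 144$)
$x{\left(-12 \right)} \left(F + 143\right) = \left(-12\right)^{2} \left(144 + 143\right) = 144 \cdot 287 = 41328$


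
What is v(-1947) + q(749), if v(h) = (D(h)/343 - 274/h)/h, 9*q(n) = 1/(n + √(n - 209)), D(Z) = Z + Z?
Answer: 391339767773/66248909710137 - 2*√15/1681383 ≈ 0.0059025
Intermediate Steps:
D(Z) = 2*Z
q(n) = 1/(9*(n + √(-209 + n))) (q(n) = 1/(9*(n + √(n - 209))) = 1/(9*(n + √(-209 + n))))
v(h) = (-274/h + 2*h/343)/h (v(h) = ((2*h)/343 - 274/h)/h = ((2*h)*(1/343) - 274/h)/h = (2*h/343 - 274/h)/h = (-274/h + 2*h/343)/h)
v(-1947) + q(749) = (2/343 - 274/(-1947)²) + 1/(9*(749 + √(-209 + 749))) = (2/343 - 274*1/3790809) + 1/(9*(749 + √540)) = (2/343 - 274/3790809) + 1/(9*(749 + 6*√15)) = 7487636/1300247487 + 1/(9*(749 + 6*√15))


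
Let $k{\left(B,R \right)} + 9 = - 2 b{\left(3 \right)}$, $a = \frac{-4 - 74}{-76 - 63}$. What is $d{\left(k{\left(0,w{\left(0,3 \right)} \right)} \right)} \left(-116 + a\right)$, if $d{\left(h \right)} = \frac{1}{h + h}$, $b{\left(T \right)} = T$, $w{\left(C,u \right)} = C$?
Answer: $\frac{8023}{2085} \approx 3.848$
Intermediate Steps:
$a = \frac{78}{139}$ ($a = \frac{-4 - 74}{-139} = \left(-4 - 74\right) \left(- \frac{1}{139}\right) = \left(-78\right) \left(- \frac{1}{139}\right) = \frac{78}{139} \approx 0.56115$)
$k{\left(B,R \right)} = -15$ ($k{\left(B,R \right)} = -9 - 6 = -15$)
$d{\left(h \right)} = \frac{1}{2 h}$
$d{\left(k{\left(0,w{\left(0,3 \right)} \right)} \right)} \left(-116 + a\right) = \frac{1}{2 \left(-15\right)} \left(-116 + \frac{78}{139}\right) = \frac{1}{2} \left(- \frac{1}{15}\right) \left(- \frac{16046}{139}\right) = \left(- \frac{1}{30}\right) \left(- \frac{16046}{139}\right) = \frac{8023}{2085}$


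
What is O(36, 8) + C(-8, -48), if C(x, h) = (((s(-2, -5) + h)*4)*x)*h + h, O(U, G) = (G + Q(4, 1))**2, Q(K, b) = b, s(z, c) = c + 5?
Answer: -73695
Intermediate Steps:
s(z, c) = 5 + c
O(U, G) = (1 + G)**2 (O(U, G) = (G + 1)**2 = (1 + G)**2)
C(x, h) = h + 4*x*h**2 (C(x, h) = ((((5 - 5) + h)*4)*x)*h + h = (((0 + h)*4)*x)*h + h = ((h*4)*x)*h + h = ((4*h)*x)*h + h = (4*h*x)*h + h = 4*x*h**2 + h = h + 4*x*h**2)
O(36, 8) + C(-8, -48) = (1 + 8)**2 - 48*(1 + 4*(-48)*(-8)) = 9**2 - 48*(1 + 1536) = 81 - 48*1537 = 81 - 73776 = -73695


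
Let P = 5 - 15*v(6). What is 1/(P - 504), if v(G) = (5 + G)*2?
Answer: -1/829 ≈ -0.0012063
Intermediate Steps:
v(G) = 10 + 2*G
P = -325 (P = 5 - 15*(10 + 2*6) = 5 - 15*(10 + 12) = 5 - 15*22 = 5 - 330 = -325)
1/(P - 504) = 1/(-325 - 504) = 1/(-829) = -1/829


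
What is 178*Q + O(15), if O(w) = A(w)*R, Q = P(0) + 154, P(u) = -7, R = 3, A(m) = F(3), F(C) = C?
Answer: 26175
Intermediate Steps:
A(m) = 3
Q = 147 (Q = -7 + 154 = 147)
O(w) = 9 (O(w) = 3*3 = 9)
178*Q + O(15) = 178*147 + 9 = 26166 + 9 = 26175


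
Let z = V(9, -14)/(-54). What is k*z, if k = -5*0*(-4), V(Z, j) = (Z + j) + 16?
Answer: 0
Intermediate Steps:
V(Z, j) = 16 + Z + j
k = 0 (k = 0*(-4) = 0)
z = -11/54 (z = (16 + 9 - 14)/(-54) = 11*(-1/54) = -11/54 ≈ -0.20370)
k*z = 0*(-11/54) = 0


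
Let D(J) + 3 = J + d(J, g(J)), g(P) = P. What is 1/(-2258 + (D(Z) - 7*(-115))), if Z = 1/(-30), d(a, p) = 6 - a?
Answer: -1/1450 ≈ -0.00068966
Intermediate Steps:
Z = -1/30 ≈ -0.033333
D(J) = 3 (D(J) = -3 + (J + (6 - J)) = -3 + 6 = 3)
1/(-2258 + (D(Z) - 7*(-115))) = 1/(-2258 + (3 - 7*(-115))) = 1/(-2258 + (3 + 805)) = 1/(-2258 + 808) = 1/(-1450) = -1/1450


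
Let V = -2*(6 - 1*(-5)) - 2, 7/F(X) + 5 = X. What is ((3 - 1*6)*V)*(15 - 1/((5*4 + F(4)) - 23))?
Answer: 5436/5 ≈ 1087.2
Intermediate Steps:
F(X) = 7/(-5 + X)
V = -24 (V = -2*(6 + 5) - 2 = -2*11 - 2 = -22 - 2 = -24)
((3 - 1*6)*V)*(15 - 1/((5*4 + F(4)) - 23)) = ((3 - 1*6)*(-24))*(15 - 1/((5*4 + 7/(-5 + 4)) - 23)) = ((3 - 6)*(-24))*(15 - 1/((20 + 7/(-1)) - 23)) = (-3*(-24))*(15 - 1/((20 + 7*(-1)) - 23)) = 72*(15 - 1/((20 - 7) - 23)) = 72*(15 - 1/(13 - 23)) = 72*(15 - 1/(-10)) = 72*(15 - 1*(-1/10)) = 72*(15 + 1/10) = 72*(151/10) = 5436/5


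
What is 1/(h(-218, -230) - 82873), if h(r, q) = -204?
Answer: -1/83077 ≈ -1.2037e-5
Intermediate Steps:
1/(h(-218, -230) - 82873) = 1/(-204 - 82873) = 1/(-83077) = -1/83077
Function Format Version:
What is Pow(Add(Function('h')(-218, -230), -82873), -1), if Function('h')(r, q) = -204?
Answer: Rational(-1, 83077) ≈ -1.2037e-5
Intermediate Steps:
Pow(Add(Function('h')(-218, -230), -82873), -1) = Pow(Add(-204, -82873), -1) = Pow(-83077, -1) = Rational(-1, 83077)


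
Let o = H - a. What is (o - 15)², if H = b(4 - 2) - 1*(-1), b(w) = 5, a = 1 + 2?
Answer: 144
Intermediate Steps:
a = 3
H = 6 (H = 5 - 1*(-1) = 5 + 1 = 6)
o = 3 (o = 6 - 1*3 = 6 - 3 = 3)
(o - 15)² = (3 - 15)² = (-12)² = 144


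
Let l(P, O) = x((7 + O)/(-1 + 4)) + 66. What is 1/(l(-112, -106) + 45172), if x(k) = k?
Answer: 1/45205 ≈ 2.2121e-5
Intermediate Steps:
l(P, O) = 205/3 + O/3 (l(P, O) = (7 + O)/(-1 + 4) + 66 = (7 + O)/3 + 66 = (7 + O)*(⅓) + 66 = (7/3 + O/3) + 66 = 205/3 + O/3)
1/(l(-112, -106) + 45172) = 1/((205/3 + (⅓)*(-106)) + 45172) = 1/((205/3 - 106/3) + 45172) = 1/(33 + 45172) = 1/45205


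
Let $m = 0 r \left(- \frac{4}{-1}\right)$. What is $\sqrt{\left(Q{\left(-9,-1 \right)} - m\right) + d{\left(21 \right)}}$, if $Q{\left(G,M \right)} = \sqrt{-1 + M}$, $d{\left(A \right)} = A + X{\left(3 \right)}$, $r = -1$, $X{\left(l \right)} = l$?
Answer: $\sqrt{24 + i \sqrt{2}} \approx 4.9011 + 0.14428 i$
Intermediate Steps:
$m = 0$ ($m = 0 \left(-1\right) \left(- \frac{4}{-1}\right) = 0 \left(\left(-4\right) \left(-1\right)\right) = 0 \cdot 4 = 0$)
$d{\left(A \right)} = 3 + A$ ($d{\left(A \right)} = A + 3 = 3 + A$)
$\sqrt{\left(Q{\left(-9,-1 \right)} - m\right) + d{\left(21 \right)}} = \sqrt{\left(\sqrt{-1 - 1} - 0\right) + \left(3 + 21\right)} = \sqrt{\left(\sqrt{-2} + 0\right) + 24} = \sqrt{\left(i \sqrt{2} + 0\right) + 24} = \sqrt{i \sqrt{2} + 24} = \sqrt{24 + i \sqrt{2}}$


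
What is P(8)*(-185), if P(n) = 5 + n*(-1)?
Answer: 555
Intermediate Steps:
P(n) = 5 - n
P(8)*(-185) = (5 - 1*8)*(-185) = (5 - 8)*(-185) = -3*(-185) = 555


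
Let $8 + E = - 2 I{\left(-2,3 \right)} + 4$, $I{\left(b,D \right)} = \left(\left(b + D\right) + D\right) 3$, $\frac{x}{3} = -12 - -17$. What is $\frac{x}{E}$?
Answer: $- \frac{15}{28} \approx -0.53571$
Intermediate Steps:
$x = 15$ ($x = 3 \left(-12 - -17\right) = 3 \left(-12 + 17\right) = 3 \cdot 5 = 15$)
$I{\left(b,D \right)} = 3 b + 6 D$ ($I{\left(b,D \right)} = \left(\left(D + b\right) + D\right) 3 = \left(b + 2 D\right) 3 = 3 b + 6 D$)
$E = -28$ ($E = -8 + \left(- 2 \left(3 \left(-2\right) + 6 \cdot 3\right) + 4\right) = -8 + \left(- 2 \left(-6 + 18\right) + 4\right) = -8 + \left(\left(-2\right) 12 + 4\right) = -8 + \left(-24 + 4\right) = -8 - 20 = -28$)
$\frac{x}{E} = \frac{1}{-28} \cdot 15 = \left(- \frac{1}{28}\right) 15 = - \frac{15}{28}$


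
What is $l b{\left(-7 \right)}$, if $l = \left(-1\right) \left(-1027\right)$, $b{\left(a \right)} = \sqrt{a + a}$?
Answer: $1027 i \sqrt{14} \approx 3842.7 i$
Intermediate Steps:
$b{\left(a \right)} = \sqrt{2} \sqrt{a}$ ($b{\left(a \right)} = \sqrt{2 a} = \sqrt{2} \sqrt{a}$)
$l = 1027$
$l b{\left(-7 \right)} = 1027 \sqrt{2} \sqrt{-7} = 1027 \sqrt{2} i \sqrt{7} = 1027 i \sqrt{14}$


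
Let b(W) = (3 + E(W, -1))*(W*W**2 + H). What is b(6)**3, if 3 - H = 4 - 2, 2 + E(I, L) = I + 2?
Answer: 7449150177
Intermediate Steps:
E(I, L) = I (E(I, L) = -2 + (I + 2) = -2 + (2 + I) = I)
H = 1 (H = 3 - (4 - 2) = 3 - 1*2 = 3 - 2 = 1)
b(W) = (1 + W**3)*(3 + W) (b(W) = (3 + W)*(W*W**2 + 1) = (3 + W)*(W**3 + 1) = (3 + W)*(1 + W**3) = (1 + W**3)*(3 + W))
b(6)**3 = (3 + 6 + 6**4 + 3*6**3)**3 = (3 + 6 + 1296 + 3*216)**3 = (3 + 6 + 1296 + 648)**3 = 1953**3 = 7449150177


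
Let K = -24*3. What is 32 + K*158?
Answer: -11344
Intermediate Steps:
K = -72
32 + K*158 = 32 - 72*158 = 32 - 11376 = -11344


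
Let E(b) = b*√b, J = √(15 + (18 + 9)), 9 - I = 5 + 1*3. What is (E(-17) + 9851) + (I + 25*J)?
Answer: 9852 + 25*√42 - 17*I*√17 ≈ 10014.0 - 70.093*I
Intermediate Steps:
I = 1 (I = 9 - (5 + 1*3) = 9 - (5 + 3) = 9 - 1*8 = 9 - 8 = 1)
J = √42 (J = √(15 + 27) = √42 ≈ 6.4807)
E(b) = b^(3/2)
(E(-17) + 9851) + (I + 25*J) = ((-17)^(3/2) + 9851) + (1 + 25*√42) = (-17*I*√17 + 9851) + (1 + 25*√42) = (9851 - 17*I*√17) + (1 + 25*√42) = 9852 + 25*√42 - 17*I*√17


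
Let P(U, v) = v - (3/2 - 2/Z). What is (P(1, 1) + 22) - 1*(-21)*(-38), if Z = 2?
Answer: -1551/2 ≈ -775.50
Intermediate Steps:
P(U, v) = -1/2 + v (P(U, v) = v - (3/2 - 2/2) = v - (3*(1/2) - 2*1/2) = v - (3/2 - 1) = v - 1*1/2 = v - 1/2 = -1/2 + v)
(P(1, 1) + 22) - 1*(-21)*(-38) = ((-1/2 + 1) + 22) - 1*(-21)*(-38) = (1/2 + 22) + 21*(-38) = 45/2 - 798 = -1551/2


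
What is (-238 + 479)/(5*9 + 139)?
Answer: 241/184 ≈ 1.3098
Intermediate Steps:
(-238 + 479)/(5*9 + 139) = 241/(45 + 139) = 241/184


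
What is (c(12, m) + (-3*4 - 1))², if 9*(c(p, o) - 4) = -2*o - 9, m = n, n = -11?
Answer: 4624/81 ≈ 57.086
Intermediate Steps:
m = -11
c(p, o) = 3 - 2*o/9 (c(p, o) = 4 + (-2*o - 9)/9 = 4 + (-9 - 2*o)/9 = 4 + (-1 - 2*o/9) = 3 - 2*o/9)
(c(12, m) + (-3*4 - 1))² = ((3 - 2/9*(-11)) + (-3*4 - 1))² = ((3 + 22/9) + (-12 - 1))² = (49/9 - 13)² = (-68/9)² = 4624/81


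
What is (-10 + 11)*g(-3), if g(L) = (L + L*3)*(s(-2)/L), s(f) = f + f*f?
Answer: 8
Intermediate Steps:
s(f) = f + f²
g(L) = 8 (g(L) = (L + L*3)*((-2*(1 - 2))/L) = (L + 3*L)*((-2*(-1))/L) = (4*L)*(2/L) = 8)
(-10 + 11)*g(-3) = (-10 + 11)*8 = 1*8 = 8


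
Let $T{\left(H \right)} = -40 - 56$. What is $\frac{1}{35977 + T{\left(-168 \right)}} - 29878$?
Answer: $- \frac{1072052517}{35881} \approx -29878.0$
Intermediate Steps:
$T{\left(H \right)} = -96$ ($T{\left(H \right)} = -40 - 56 = -96$)
$\frac{1}{35977 + T{\left(-168 \right)}} - 29878 = \frac{1}{35977 - 96} - 29878 = \frac{1}{35881} - 29878 = - \frac{1072052517}{35881}$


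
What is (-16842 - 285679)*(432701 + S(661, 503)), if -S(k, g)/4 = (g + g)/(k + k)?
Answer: -86525044352829/661 ≈ -1.3090e+11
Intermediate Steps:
S(k, g) = -4*g/k (S(k, g) = -4*(g + g)/(k + k) = -4*2*g/(2*k) = -4*2*g*1/(2*k) = -4*g/k)
(-16842 - 285679)*(432701 + S(661, 503)) = (-16842 - 285679)*(432701 - 4*503/661) = -302521*(432701 - 4*503*1/661) = -302521*(432701 - 2012/661) = -302521*286013349/661 = -86525044352829/661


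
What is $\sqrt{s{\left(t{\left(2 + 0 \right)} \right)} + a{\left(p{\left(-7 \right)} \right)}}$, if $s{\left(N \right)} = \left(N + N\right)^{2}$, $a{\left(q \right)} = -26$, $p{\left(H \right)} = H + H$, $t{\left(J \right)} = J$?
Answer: $i \sqrt{10} \approx 3.1623 i$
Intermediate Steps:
$p{\left(H \right)} = 2 H$
$s{\left(N \right)} = 4 N^{2}$ ($s{\left(N \right)} = \left(2 N\right)^{2} = 4 N^{2}$)
$\sqrt{s{\left(t{\left(2 + 0 \right)} \right)} + a{\left(p{\left(-7 \right)} \right)}} = \sqrt{4 \left(2 + 0\right)^{2} - 26} = \sqrt{4 \cdot 2^{2} - 26} = \sqrt{4 \cdot 4 - 26} = \sqrt{16 - 26} = \sqrt{-10} = i \sqrt{10}$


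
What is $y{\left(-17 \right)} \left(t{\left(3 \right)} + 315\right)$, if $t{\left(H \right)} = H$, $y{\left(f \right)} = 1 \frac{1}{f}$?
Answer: $- \frac{318}{17} \approx -18.706$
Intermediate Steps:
$y{\left(f \right)} = \frac{1}{f}$
$y{\left(-17 \right)} \left(t{\left(3 \right)} + 315\right) = \frac{3 + 315}{-17} = \left(- \frac{1}{17}\right) 318 = - \frac{318}{17}$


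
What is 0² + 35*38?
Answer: 1330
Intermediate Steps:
0² + 35*38 = 0 + 1330 = 1330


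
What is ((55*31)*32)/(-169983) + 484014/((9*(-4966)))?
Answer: -427841699/38369799 ≈ -11.150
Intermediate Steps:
((55*31)*32)/(-169983) + 484014/((9*(-4966))) = (1705*32)*(-1/169983) + 484014/(-44694) = 54560*(-1/169983) + 484014*(-1/44694) = -4960/15453 - 80669/7449 = -427841699/38369799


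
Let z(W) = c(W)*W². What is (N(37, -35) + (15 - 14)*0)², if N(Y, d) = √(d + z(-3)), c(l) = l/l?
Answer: -26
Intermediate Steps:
c(l) = 1
z(W) = W² (z(W) = 1*W² = W²)
N(Y, d) = √(9 + d) (N(Y, d) = √(d + (-3)²) = √(d + 9) = √(9 + d))
(N(37, -35) + (15 - 14)*0)² = (√(9 - 35) + (15 - 14)*0)² = (√(-26) + 1*0)² = (I*√26 + 0)² = (I*√26)² = -26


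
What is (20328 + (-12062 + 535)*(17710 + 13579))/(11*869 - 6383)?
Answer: -360647975/3176 ≈ -1.1355e+5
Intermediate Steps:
(20328 + (-12062 + 535)*(17710 + 13579))/(11*869 - 6383) = (20328 - 11527*31289)/(9559 - 6383) = (20328 - 360668303)/3176 = -360647975*1/3176 = -360647975/3176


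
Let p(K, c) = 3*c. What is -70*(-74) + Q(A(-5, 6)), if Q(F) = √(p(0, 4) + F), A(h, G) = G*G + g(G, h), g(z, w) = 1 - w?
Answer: 5180 + 3*√6 ≈ 5187.4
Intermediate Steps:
A(h, G) = 1 + G² - h (A(h, G) = G*G + (1 - h) = G² + (1 - h) = 1 + G² - h)
Q(F) = √(12 + F) (Q(F) = √(3*4 + F) = √(12 + F))
-70*(-74) + Q(A(-5, 6)) = -70*(-74) + √(12 + (1 + 6² - 1*(-5))) = 5180 + √(12 + (1 + 36 + 5)) = 5180 + √(12 + 42) = 5180 + √54 = 5180 + 3*√6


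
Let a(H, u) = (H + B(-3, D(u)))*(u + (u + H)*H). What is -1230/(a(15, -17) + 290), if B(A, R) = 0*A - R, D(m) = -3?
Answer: 615/278 ≈ 2.2122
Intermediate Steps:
B(A, R) = -R (B(A, R) = 0 - R = -R)
a(H, u) = (3 + H)*(u + H*(H + u)) (a(H, u) = (H - 1*(-3))*(u + (u + H)*H) = (H + 3)*(u + (H + u)*H) = (3 + H)*(u + H*(H + u)))
-1230/(a(15, -17) + 290) = -1230/((15³ + 3*(-17) + 3*15² - 17*15² + 4*15*(-17)) + 290) = -1230/((3375 - 51 + 3*225 - 17*225 - 1020) + 290) = -1230/((3375 - 51 + 675 - 3825 - 1020) + 290) = -1230/(-846 + 290) = -1230/(-556) = -1230*(-1/556) = 615/278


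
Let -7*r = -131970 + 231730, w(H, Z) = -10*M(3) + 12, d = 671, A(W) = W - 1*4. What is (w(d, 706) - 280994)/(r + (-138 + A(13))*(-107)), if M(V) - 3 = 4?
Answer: 1967364/3139 ≈ 626.75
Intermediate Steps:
A(W) = -4 + W (A(W) = W - 4 = -4 + W)
M(V) = 7 (M(V) = 3 + 4 = 7)
w(H, Z) = -58 (w(H, Z) = -10*7 + 12 = -70 + 12 = -58)
r = -99760/7 (r = -(-131970 + 231730)/7 = -⅐*99760 = -99760/7 ≈ -14251.)
(w(d, 706) - 280994)/(r + (-138 + A(13))*(-107)) = (-58 - 280994)/(-99760/7 + (-138 + (-4 + 13))*(-107)) = -281052/(-99760/7 + (-138 + 9)*(-107)) = -281052/(-99760/7 - 129*(-107)) = -281052/(-99760/7 + 13803) = -281052/(-3139/7) = -281052*(-7/3139) = 1967364/3139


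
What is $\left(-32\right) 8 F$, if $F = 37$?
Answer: $-9472$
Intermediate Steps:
$\left(-32\right) 8 F = \left(-32\right) 8 \cdot 37 = \left(-256\right) 37 = -9472$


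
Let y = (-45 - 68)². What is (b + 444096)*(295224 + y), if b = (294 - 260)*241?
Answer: 139302153970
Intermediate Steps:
b = 8194 (b = 34*241 = 8194)
y = 12769 (y = (-113)² = 12769)
(b + 444096)*(295224 + y) = (8194 + 444096)*(295224 + 12769) = 452290*307993 = 139302153970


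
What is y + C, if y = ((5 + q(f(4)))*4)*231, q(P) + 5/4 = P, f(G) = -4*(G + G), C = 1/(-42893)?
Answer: -1119635980/42893 ≈ -26103.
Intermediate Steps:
C = -1/42893 ≈ -2.3314e-5
f(G) = -8*G
q(P) = -5/4 + P
y = -26103 (y = ((5 + (-5/4 - 8*4))*4)*231 = ((5 + (-5/4 - 32))*4)*231 = ((5 - 133/4)*4)*231 = -113/4*4*231 = -113*231 = -26103)
y + C = -26103 - 1/42893 = -1119635980/42893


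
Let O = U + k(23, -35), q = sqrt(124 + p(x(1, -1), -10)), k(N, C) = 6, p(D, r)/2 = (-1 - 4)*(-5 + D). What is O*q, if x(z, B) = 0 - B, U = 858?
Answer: 1728*sqrt(41) ≈ 11065.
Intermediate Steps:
x(z, B) = -B
p(D, r) = 50 - 10*D (p(D, r) = 2*((-1 - 4)*(-5 + D)) = 2*(-5*(-5 + D)) = 2*(25 - 5*D) = 50 - 10*D)
q = 2*sqrt(41) (q = sqrt(124 + (50 - (-10)*(-1))) = sqrt(124 + (50 - 10*1)) = sqrt(124 + (50 - 10)) = sqrt(124 + 40) = sqrt(164) = 2*sqrt(41) ≈ 12.806)
O = 864 (O = 858 + 6 = 864)
O*q = 864*(2*sqrt(41)) = 1728*sqrt(41)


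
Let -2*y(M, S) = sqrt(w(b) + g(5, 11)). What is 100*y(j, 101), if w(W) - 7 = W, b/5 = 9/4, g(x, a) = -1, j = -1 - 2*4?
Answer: -25*sqrt(69) ≈ -207.67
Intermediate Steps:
j = -9 (j = -1 - 8 = -9)
b = 45/4 (b = 5*(9/4) = 45/4 ≈ 11.250)
w(W) = 7 + W
y(M, S) = -sqrt(69)/4 (y(M, S) = -sqrt((7 + 45/4) - 1)/2 = -sqrt(73/4 - 1)/2 = -sqrt(69)/4)
100*y(j, 101) = 100*(-sqrt(69)/4) = -25*sqrt(69)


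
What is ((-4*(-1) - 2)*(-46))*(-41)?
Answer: 3772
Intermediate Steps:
((-4*(-1) - 2)*(-46))*(-41) = ((4 - 2)*(-46))*(-41) = (2*(-46))*(-41) = -92*(-41) = 3772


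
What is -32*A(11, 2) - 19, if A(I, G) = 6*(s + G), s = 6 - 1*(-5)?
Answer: -2515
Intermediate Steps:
s = 11 (s = 6 + 5 = 11)
A(I, G) = 66 + 6*G (A(I, G) = 6*(11 + G) = 66 + 6*G)
-32*A(11, 2) - 19 = -32*(66 + 6*2) - 19 = -32*(66 + 12) - 19 = -32*78 - 19 = -2496 - 19 = -2515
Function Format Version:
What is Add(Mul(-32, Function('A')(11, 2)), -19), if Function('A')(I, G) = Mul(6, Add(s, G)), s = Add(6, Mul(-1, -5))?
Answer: -2515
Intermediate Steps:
s = 11 (s = Add(6, 5) = 11)
Function('A')(I, G) = Add(66, Mul(6, G)) (Function('A')(I, G) = Mul(6, Add(11, G)) = Add(66, Mul(6, G)))
Add(Mul(-32, Function('A')(11, 2)), -19) = Add(Mul(-32, Add(66, Mul(6, 2))), -19) = Add(Mul(-32, Add(66, 12)), -19) = Add(Mul(-32, 78), -19) = Add(-2496, -19) = -2515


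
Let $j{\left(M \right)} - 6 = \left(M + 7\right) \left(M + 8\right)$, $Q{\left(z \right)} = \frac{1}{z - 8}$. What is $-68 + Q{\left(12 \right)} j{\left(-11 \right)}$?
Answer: $- \frac{127}{2} \approx -63.5$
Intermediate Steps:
$Q{\left(z \right)} = \frac{1}{-8 + z}$
$j{\left(M \right)} = 6 + \left(7 + M\right) \left(8 + M\right)$ ($j{\left(M \right)} = 6 + \left(M + 7\right) \left(M + 8\right) = 6 + \left(7 + M\right) \left(8 + M\right)$)
$-68 + Q{\left(12 \right)} j{\left(-11 \right)} = -68 + \frac{62 + \left(-11\right)^{2} + 15 \left(-11\right)}{-8 + 12} = -68 + \frac{62 + 121 - 165}{4} = -68 + \frac{1}{4} \cdot 18 = -68 + \frac{9}{2} = - \frac{127}{2}$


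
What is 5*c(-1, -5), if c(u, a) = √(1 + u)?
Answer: 0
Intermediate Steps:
5*c(-1, -5) = 5*√(1 - 1) = 5*√0 = 5*0 = 0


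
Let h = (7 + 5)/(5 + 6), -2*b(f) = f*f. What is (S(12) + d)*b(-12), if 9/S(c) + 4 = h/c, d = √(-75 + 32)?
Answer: 7128/43 - 72*I*√43 ≈ 165.77 - 472.14*I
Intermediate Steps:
b(f) = -f²/2 (b(f) = -f*f/2 = -f²/2)
d = I*√43 (d = √(-43) = I*√43 ≈ 6.5574*I)
h = 12/11 ≈ 1.0909
S(c) = 9/(-4 + 12/(11*c))
(S(12) + d)*b(-12) = (-99*12/(-12 + 44*12) + I*√43)*(-½*(-12)²) = (-99*12/(-12 + 528) + I*√43)*(-½*144) = (-99*12/516 + I*√43)*(-72) = (-99*12*1/516 + I*√43)*(-72) = (-99/43 + I*√43)*(-72) = 7128/43 - 72*I*√43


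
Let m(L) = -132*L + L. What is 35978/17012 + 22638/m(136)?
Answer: 31983299/37885724 ≈ 0.84420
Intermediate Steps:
m(L) = -131*L
35978/17012 + 22638/m(136) = 35978/17012 + 22638/((-131*136)) = 35978*(1/17012) + 22638/(-17816) = 17989/8506 + 22638*(-1/17816) = 17989/8506 - 11319/8908 = 31983299/37885724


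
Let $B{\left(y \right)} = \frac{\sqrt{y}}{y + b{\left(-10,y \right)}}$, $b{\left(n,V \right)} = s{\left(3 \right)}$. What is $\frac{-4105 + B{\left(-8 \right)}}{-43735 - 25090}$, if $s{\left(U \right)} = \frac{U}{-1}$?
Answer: $\frac{821}{13765} + \frac{2 i \sqrt{2}}{757075} \approx 0.059644 + 3.736 \cdot 10^{-6} i$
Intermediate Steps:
$s{\left(U \right)} = - U$ ($s{\left(U \right)} = U \left(-1\right) = - U$)
$b{\left(n,V \right)} = -3$ ($b{\left(n,V \right)} = \left(-1\right) 3 = -3$)
$B{\left(y \right)} = \frac{\sqrt{y}}{-3 + y}$ ($B{\left(y \right)} = \frac{\sqrt{y}}{y - 3} = \frac{\sqrt{y}}{-3 + y}$)
$\frac{-4105 + B{\left(-8 \right)}}{-43735 - 25090} = \frac{-4105 + \frac{\sqrt{-8}}{-3 - 8}}{-43735 - 25090} = \frac{-4105 + \frac{2 i \sqrt{2}}{-11}}{-68825} = \left(-4105 + 2 i \sqrt{2} \left(- \frac{1}{11}\right)\right) \left(- \frac{1}{68825}\right) = \left(-4105 - \frac{2 i \sqrt{2}}{11}\right) \left(- \frac{1}{68825}\right) = \frac{821}{13765} + \frac{2 i \sqrt{2}}{757075}$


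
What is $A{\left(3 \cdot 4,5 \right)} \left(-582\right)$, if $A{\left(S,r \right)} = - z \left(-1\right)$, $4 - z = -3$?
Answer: $-4074$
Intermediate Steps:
$z = 7$ ($z = 4 - -3 = 4 + 3 = 7$)
$A{\left(S,r \right)} = 7$ ($A{\left(S,r \right)} = - 7 \left(-1\right) = \left(-1\right) \left(-7\right) = 7$)
$A{\left(3 \cdot 4,5 \right)} \left(-582\right) = 7 \left(-582\right) = -4074$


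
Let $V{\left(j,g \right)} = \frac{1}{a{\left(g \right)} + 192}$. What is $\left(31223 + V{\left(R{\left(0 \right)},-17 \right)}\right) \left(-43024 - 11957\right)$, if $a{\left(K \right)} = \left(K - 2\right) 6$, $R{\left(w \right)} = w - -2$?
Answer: $- \frac{44633484165}{26} \approx -1.7167 \cdot 10^{9}$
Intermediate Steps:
$R{\left(w \right)} = 2 + w$ ($R{\left(w \right)} = w + 2 = 2 + w$)
$a{\left(K \right)} = -12 + 6 K$ ($a{\left(K \right)} = \left(-2 + K\right) 6 = -12 + 6 K$)
$V{\left(j,g \right)} = \frac{1}{180 + 6 g}$ ($V{\left(j,g \right)} = \frac{1}{\left(-12 + 6 g\right) + 192} = \frac{1}{180 + 6 g}$)
$\left(31223 + V{\left(R{\left(0 \right)},-17 \right)}\right) \left(-43024 - 11957\right) = \left(31223 + \frac{1}{6 \left(30 - 17\right)}\right) \left(-43024 - 11957\right) = \left(31223 + \frac{1}{6 \cdot 13}\right) \left(-54981\right) = \left(31223 + \frac{1}{6} \cdot \frac{1}{13}\right) \left(-54981\right) = \left(31223 + \frac{1}{78}\right) \left(-54981\right) = \frac{2435395}{78} \left(-54981\right) = - \frac{44633484165}{26}$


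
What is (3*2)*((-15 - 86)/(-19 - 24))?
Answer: 606/43 ≈ 14.093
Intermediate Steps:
(3*2)*((-15 - 86)/(-19 - 24)) = 6*(-101/(-43)) = 6*(-101*(-1/43)) = 6*(101/43) = 606/43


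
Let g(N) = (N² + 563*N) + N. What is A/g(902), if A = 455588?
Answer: 113897/330583 ≈ 0.34453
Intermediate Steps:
g(N) = N² + 564*N
A/g(902) = 455588/((902*(564 + 902))) = 455588/((902*1466)) = 455588/1322332 = 455588*(1/1322332) = 113897/330583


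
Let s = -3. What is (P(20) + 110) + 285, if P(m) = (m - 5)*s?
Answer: 350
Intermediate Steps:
P(m) = 15 - 3*m (P(m) = (m - 5)*(-3) = (-5 + m)*(-3) = 15 - 3*m)
(P(20) + 110) + 285 = ((15 - 3*20) + 110) + 285 = ((15 - 60) + 110) + 285 = (-45 + 110) + 285 = 65 + 285 = 350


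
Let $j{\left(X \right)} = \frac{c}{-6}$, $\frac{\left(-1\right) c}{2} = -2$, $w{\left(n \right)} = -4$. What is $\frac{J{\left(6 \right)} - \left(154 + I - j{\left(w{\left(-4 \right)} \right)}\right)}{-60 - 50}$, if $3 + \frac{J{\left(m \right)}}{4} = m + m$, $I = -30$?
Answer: $\frac{133}{165} \approx 0.80606$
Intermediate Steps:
$c = 4$ ($c = \left(-2\right) \left(-2\right) = 4$)
$J{\left(m \right)} = -12 + 8 m$ ($J{\left(m \right)} = -12 + 4 \left(m + m\right) = -12 + 4 \cdot 2 m = -12 + 8 m$)
$j{\left(X \right)} = - \frac{2}{3}$ ($j{\left(X \right)} = \frac{4}{-6} = 4 \left(- \frac{1}{6}\right) = - \frac{2}{3}$)
$\frac{J{\left(6 \right)} - \left(154 + I - j{\left(w{\left(-4 \right)} \right)}\right)}{-60 - 50} = \frac{\left(-12 + 8 \cdot 6\right) - \frac{374}{3}}{-60 - 50} = \frac{\left(-12 + 48\right) + \left(- \frac{464}{3} + 30\right)}{-110} = \left(36 - \frac{374}{3}\right) \left(- \frac{1}{110}\right) = \left(- \frac{266}{3}\right) \left(- \frac{1}{110}\right) = \frac{133}{165}$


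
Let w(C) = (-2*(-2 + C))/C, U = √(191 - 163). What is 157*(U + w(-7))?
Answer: -2826/7 + 314*√7 ≈ 427.05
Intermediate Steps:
U = 2*√7 (U = √28 = 2*√7 ≈ 5.2915)
w(C) = (4 - 2*C)/C
157*(U + w(-7)) = 157*(2*√7 + (-2 + 4/(-7))) = 157*(2*√7 + (-2 + 4*(-⅐))) = 157*(2*√7 + (-2 - 4/7)) = 157*(2*√7 - 18/7) = 157*(-18/7 + 2*√7) = -2826/7 + 314*√7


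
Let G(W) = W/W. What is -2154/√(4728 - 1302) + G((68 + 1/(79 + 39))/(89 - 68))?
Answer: 1 - 359*√3426/571 ≈ -35.800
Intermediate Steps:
G(W) = 1
-2154/√(4728 - 1302) + G((68 + 1/(79 + 39))/(89 - 68)) = -2154/√(4728 - 1302) + 1 = -2154*√3426/3426 + 1 = -359*√3426/571 + 1 = 1 - 359*√3426/571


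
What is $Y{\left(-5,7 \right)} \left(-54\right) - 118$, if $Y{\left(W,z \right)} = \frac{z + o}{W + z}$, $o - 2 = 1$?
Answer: $-388$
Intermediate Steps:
$o = 3$ ($o = 2 + 1 = 3$)
$Y{\left(W,z \right)} = \frac{3 + z}{W + z}$ ($Y{\left(W,z \right)} = \frac{z + 3}{W + z} = \frac{3 + z}{W + z}$)
$Y{\left(-5,7 \right)} \left(-54\right) - 118 = \frac{3 + 7}{-5 + 7} \left(-54\right) - 118 = \frac{1}{2} \cdot 10 \left(-54\right) - 118 = 5 \left(-54\right) - 118 = -270 - 118 = -388$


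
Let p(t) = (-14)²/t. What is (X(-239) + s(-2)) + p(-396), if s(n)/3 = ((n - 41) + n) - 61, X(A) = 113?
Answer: -20344/99 ≈ -205.49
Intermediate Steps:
p(t) = 196/t
s(n) = -306 + 6*n (s(n) = 3*(((n - 41) + n) - 61) = 3*(((-41 + n) + n) - 61) = 3*((-41 + 2*n) - 61) = 3*(-102 + 2*n) = -306 + 6*n)
(X(-239) + s(-2)) + p(-396) = (113 + (-306 + 6*(-2))) + 196/(-396) = (113 + (-306 - 12)) + 196*(-1/396) = (113 - 318) - 49/99 = -205 - 49/99 = -20344/99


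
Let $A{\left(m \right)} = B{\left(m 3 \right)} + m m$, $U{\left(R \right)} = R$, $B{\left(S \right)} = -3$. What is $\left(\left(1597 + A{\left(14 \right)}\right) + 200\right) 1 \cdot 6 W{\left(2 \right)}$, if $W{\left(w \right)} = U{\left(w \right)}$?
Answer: $23880$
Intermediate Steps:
$W{\left(w \right)} = w$
$A{\left(m \right)} = -3 + m^{2}$ ($A{\left(m \right)} = -3 + m m = -3 + m^{2}$)
$\left(\left(1597 + A{\left(14 \right)}\right) + 200\right) 1 \cdot 6 W{\left(2 \right)} = \left(\left(1597 - \left(3 - 14^{2}\right)\right) + 200\right) 1 \cdot 6 \cdot 2 = \left(\left(1597 + \left(-3 + 196\right)\right) + 200\right) 6 \cdot 2 = \left(\left(1597 + 193\right) + 200\right) 12 = \left(1790 + 200\right) 12 = 1990 \cdot 12 = 23880$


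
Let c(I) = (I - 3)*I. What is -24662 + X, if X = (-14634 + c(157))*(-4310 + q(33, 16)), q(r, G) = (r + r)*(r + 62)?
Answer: 18681578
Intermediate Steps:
c(I) = I*(-3 + I) (c(I) = (-3 + I)*I = I*(-3 + I))
q(r, G) = 2*r*(62 + r) (q(r, G) = (2*r)*(62 + r) = 2*r*(62 + r))
X = 18706240 (X = (-14634 + 157*(-3 + 157))*(-4310 + 2*33*(62 + 33)) = (-14634 + 157*154)*(-4310 + 2*33*95) = (-14634 + 24178)*(-4310 + 6270) = 9544*1960 = 18706240)
-24662 + X = -24662 + 18706240 = 18681578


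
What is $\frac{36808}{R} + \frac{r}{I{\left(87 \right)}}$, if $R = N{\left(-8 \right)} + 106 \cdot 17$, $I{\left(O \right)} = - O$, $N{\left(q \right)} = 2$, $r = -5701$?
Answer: $\frac{3371725}{39237} \approx 85.932$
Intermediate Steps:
$R = 1804$ ($R = 2 + 106 \cdot 17 = 2 + 1802 = 1804$)
$\frac{36808}{R} + \frac{r}{I{\left(87 \right)}} = \frac{36808}{1804} - \frac{5701}{\left(-1\right) 87} = 36808 \cdot \frac{1}{1804} - \frac{5701}{-87} = \frac{9202}{451} - - \frac{5701}{87} = \frac{9202}{451} + \frac{5701}{87} = \frac{3371725}{39237}$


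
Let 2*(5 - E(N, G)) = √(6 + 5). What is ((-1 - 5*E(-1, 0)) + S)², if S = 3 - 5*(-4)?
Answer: 311/4 - 15*√11 ≈ 28.001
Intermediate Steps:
E(N, G) = 5 - √11/2 (E(N, G) = 5 - √(6 + 5)/2 = 5 - √11/2)
S = 23 (S = 3 + 20 = 23)
((-1 - 5*E(-1, 0)) + S)² = ((-1 - 5*(5 - √11/2)) + 23)² = ((-1 + (-25 + 5*√11/2)) + 23)² = ((-26 + 5*√11/2) + 23)² = (-3 + 5*√11/2)²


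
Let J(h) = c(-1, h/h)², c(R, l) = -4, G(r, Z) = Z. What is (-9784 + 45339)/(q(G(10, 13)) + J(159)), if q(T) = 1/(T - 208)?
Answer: 6933225/3119 ≈ 2222.9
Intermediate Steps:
q(T) = 1/(-208 + T)
J(h) = 16 (J(h) = (-4)² = 16)
(-9784 + 45339)/(q(G(10, 13)) + J(159)) = (-9784 + 45339)/(1/(-208 + 13) + 16) = 35555/(1/(-195) + 16) = 35555/(-1/195 + 16) = 35555/(3119/195) = 35555*(195/3119) = 6933225/3119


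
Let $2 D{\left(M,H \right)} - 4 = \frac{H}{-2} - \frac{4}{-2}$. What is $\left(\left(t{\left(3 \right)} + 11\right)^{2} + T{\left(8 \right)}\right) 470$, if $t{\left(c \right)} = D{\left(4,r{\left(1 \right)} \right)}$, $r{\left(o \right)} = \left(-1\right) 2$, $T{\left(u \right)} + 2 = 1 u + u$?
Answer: $\frac{210795}{2} \approx 1.054 \cdot 10^{5}$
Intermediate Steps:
$T{\left(u \right)} = -2 + 2 u$ ($T{\left(u \right)} = -2 + \left(1 u + u\right) = -2 + \left(u + u\right) = -2 + 2 u$)
$r{\left(o \right)} = -2$
$D{\left(M,H \right)} = 3 - \frac{H}{4}$ ($D{\left(M,H \right)} = 2 + \frac{\frac{H}{-2} - \frac{4}{-2}}{2} = 2 + \frac{H \left(- \frac{1}{2}\right) - -2}{2} = 2 + \frac{- \frac{H}{2} + 2}{2} = 2 + \frac{2 - \frac{H}{2}}{2} = 2 - \left(-1 + \frac{H}{4}\right) = 3 - \frac{H}{4}$)
$t{\left(c \right)} = \frac{7}{2}$ ($t{\left(c \right)} = 3 - - \frac{1}{2} = 3 + \frac{1}{2} = \frac{7}{2}$)
$\left(\left(t{\left(3 \right)} + 11\right)^{2} + T{\left(8 \right)}\right) 470 = \left(\left(\frac{7}{2} + 11\right)^{2} + \left(-2 + 2 \cdot 8\right)\right) 470 = \left(\left(\frac{29}{2}\right)^{2} + \left(-2 + 16\right)\right) 470 = \left(\frac{841}{4} + 14\right) 470 = \frac{897}{4} \cdot 470 = \frac{210795}{2}$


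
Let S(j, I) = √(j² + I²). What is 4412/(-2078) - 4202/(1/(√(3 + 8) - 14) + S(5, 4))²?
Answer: (461230637 - 62388536*√11 - 30884*√41 + 2206*√451)/(1039*(-4244 - √451 + 14*√41 + 574*√11)) ≈ -107.67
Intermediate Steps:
S(j, I) = √(I² + j²)
4412/(-2078) - 4202/(1/(√(3 + 8) - 14) + S(5, 4))² = 4412/(-2078) - 4202/(1/(√(3 + 8) - 14) + √(4² + 5²))² = 4412*(-1/2078) - 4202/(1/(√11 - 14) + √(16 + 25))² = -2206/1039 - 4202/(1/(-14 + √11) + √41)² = -2206/1039 - 4202/(√41 + 1/(-14 + √11))²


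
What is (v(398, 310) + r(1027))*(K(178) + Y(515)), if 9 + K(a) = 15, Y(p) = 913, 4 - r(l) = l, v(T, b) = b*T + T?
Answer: 112811845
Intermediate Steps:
v(T, b) = T + T*b (v(T, b) = T*b + T = T + T*b)
r(l) = 4 - l
K(a) = 6 (K(a) = -9 + 15 = 6)
(v(398, 310) + r(1027))*(K(178) + Y(515)) = (398*(1 + 310) + (4 - 1*1027))*(6 + 913) = (398*311 + (4 - 1027))*919 = (123778 - 1023)*919 = 122755*919 = 112811845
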